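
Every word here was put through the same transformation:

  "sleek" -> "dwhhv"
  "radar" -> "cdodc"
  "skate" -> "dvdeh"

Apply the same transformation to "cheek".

nshhv

The rule splits by letter class: vowels +3, consonants +11.
For cheek: c(cons)+11=n, h(cons)+11=s, e(vowel)+3=h, e(vowel)+3=h, k(cons)+11=v.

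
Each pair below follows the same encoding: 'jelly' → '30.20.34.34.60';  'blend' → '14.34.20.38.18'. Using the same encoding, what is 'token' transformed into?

j(#10)→30 and e(#5)→20: differences scale by 2, so n = 2·pos + 10. The formula is n = 2×(alphabet index, a=1) + 10.
Applying it to token: t=20→50, o=15→40, k=11→32, e=5→20, n=14→38.

50.40.32.20.38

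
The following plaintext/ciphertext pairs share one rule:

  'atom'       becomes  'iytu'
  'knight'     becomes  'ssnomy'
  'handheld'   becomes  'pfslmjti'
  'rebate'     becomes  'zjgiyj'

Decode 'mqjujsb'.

element

Shifts by position in atom: pos 0: a→i (+8), pos 1: t→y (+5), pos 2: o→t (+5), pos 3: m→u (+8) — repeating every 3. It's a Vigenère-style cipher with numeric key [8,5,5]: position i shifts by key[i mod 3].
Decoding mqjujsb: m−8=e, q−5=l, j−5=e, u−8=m, j−5=e, s−5=n, b−8=t.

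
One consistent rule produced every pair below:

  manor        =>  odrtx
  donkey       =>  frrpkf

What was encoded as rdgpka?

packet

In manor: m→o is +2, a→d is +3, n→r is +4, o→t is +5 — the shift increases by 1 each position. The shift increases by 1 at each position, starting from +2: 2, 3, 4, ….
Reversing it on rdgpka: r−2=p, d−3=a, g−4=c, p−5=k, k−6=e, a−7=t.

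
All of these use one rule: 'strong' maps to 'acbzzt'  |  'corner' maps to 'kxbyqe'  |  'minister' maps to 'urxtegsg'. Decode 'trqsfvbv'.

lighting

In strong: s→a is +8, t→c is +9, r→b is +10, o→z is +11 — the shift increases by 1 each position. Each letter shifts forward by (position + 8), i.e. 8, 9, 10, … — the shift grows by one for each successive letter.
Undoing it on trqsfvbv: t−8=l, r−9=i, q−10=g, s−11=h, f−12=t, v−13=i, b−14=n, v−15=g.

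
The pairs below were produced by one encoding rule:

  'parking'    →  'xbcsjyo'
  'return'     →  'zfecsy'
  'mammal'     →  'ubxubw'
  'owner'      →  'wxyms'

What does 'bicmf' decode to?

Shifts by position in parking: pos 0: p→x (+8), pos 1: a→b (+1), pos 2: r→c (+11), pos 3: k→s (+8), pos 4: i→j (+1), pos 5: n→y (+11) — repeating every 3. The shifts repeat in a cycle of length 3: positions 0,1,… shift by +8, +1, +11, then the pattern repeats.
Reversing it on bicmf: b−8=t, i−1=h, c−11=r, m−8=e, f−1=e.

three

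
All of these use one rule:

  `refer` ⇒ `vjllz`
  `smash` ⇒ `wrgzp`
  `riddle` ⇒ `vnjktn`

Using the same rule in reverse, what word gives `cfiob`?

yacht

In refer: r→v is +4, e→j is +5, f→l is +6, e→l is +7 — the shift increases by 1 each position. Each letter shifts forward by (position + 4), i.e. 4, 5, 6, … — the shift grows by one for each successive letter.
Undoing it on cfiob: c−4=y, f−5=a, i−6=c, o−7=h, b−8=t.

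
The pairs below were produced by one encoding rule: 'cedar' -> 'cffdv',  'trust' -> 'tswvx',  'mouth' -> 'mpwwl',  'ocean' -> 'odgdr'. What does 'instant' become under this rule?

iouwesz

In cedar: c→c is +0, e→f is +1, d→f is +2, a→d is +3 — the shift increases by 1 each position. Letter i (0-indexed) is shifted by i+0, so successive shifts are 0, 1, 2, ….
On instant: i+0=i, n+1=o, s+2=u, t+3=w, a+4=e, n+5=s, t+6=z.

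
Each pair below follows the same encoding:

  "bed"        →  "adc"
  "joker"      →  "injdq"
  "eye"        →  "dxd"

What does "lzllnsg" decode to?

This is a Caesar cipher with shift 25.
Reversing it on lzllnsg: l−25=m, z−25=a, l−25=m, l−25=m, n−25=o, s−25=t, g−25=h.

mammoth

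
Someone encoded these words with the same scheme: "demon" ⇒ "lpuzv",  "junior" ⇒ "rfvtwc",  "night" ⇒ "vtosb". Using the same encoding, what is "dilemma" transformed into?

lttpuxi

Shifts by position in demon: pos 0: d→l (+8), pos 1: e→p (+11), pos 2: m→u (+8), pos 3: o→z (+11) — repeating every 2. The shifts repeat in a cycle of length 2: positions 0,1,… shift by +8, +11, then the pattern repeats.
On dilemma: d+8=l, i+11=t, l+8=t, e+11=p, m+8=u, m+11=x, a+8=i.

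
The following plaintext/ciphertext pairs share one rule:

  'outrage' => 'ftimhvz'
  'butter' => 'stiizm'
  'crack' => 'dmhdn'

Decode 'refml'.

ivory

o(14)→f(5) and u(20)→t(19) fit y≡11x+7 (mod 26); the inverse of 11 mod 26 is 19. This is an affine cipher: with a=0,…,z=25, each position x becomes (11x+7) mod 26.
Reversing it on refml: r(17)→19·(17−7)≡8=i; e(4)→19·(4−7)≡21=v; f(5)→19·(5−7)≡14=o; m(12)→19·(12−7)≡17=r; l(11)→19·(11−7)≡24=y (all mod 26).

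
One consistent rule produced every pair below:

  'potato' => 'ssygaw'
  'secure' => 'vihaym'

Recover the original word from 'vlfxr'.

shark

The shift increases by 1 at each position, starting from +3: 3, 4, 5, ….
Decoding vlfxr: v−3=s, l−4=h, f−5=a, x−6=r, r−7=k.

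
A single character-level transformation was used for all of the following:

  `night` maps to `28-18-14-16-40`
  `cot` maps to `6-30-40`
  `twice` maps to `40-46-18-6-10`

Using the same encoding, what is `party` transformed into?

32-2-36-40-50

n(#14)→28 and i(#9)→18: differences scale by 2, so n = 2·pos + 0. Each letter becomes 2×(its alphabet position, a=1..z=26).
On party: p=16→32, a=1→2, r=18→36, t=20→40, y=25→50.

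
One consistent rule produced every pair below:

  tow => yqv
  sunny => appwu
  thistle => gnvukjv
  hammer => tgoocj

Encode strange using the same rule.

The output letters match the input read backwards, each shifted +2: tow reversed is wot. Read the word backwards and shift each letter +2.
Applying it to strange: reverse → egnarts; then shift: e+2=g, g+2=i, n+2=p, a+2=c, r+2=t, t+2=v, s+2=u.

gipctvu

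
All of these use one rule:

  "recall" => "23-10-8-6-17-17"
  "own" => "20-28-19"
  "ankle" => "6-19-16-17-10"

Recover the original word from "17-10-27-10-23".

The number is (letter's place in the alphabet, a=1) + 5.
Reversing it on 17-10-27-10-23: 17→(17−5)÷1=12=l, 10→(10−5)÷1=5=e, 27→(27−5)÷1=22=v, 10→(10−5)÷1=5=e, 23→(23−5)÷1=18=r.

lever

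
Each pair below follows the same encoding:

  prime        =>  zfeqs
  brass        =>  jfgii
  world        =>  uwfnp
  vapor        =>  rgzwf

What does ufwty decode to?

Each letter's alphabet position (a=0..z=25) is mapped through 3·x+6 mod 26 — an affine cipher.
Reversing it on ufwty: u(20)→9·(20−6)≡22=w; f(5)→9·(5−6)≡17=r; w(22)→9·(22−6)≡14=o; t(19)→9·(19−6)≡13=n; y(24)→9·(24−6)≡6=g (all mod 26).

wrong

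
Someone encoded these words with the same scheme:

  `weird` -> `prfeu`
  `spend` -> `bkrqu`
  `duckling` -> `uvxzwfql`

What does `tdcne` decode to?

major

w(22)→p(15) and e(4)→r(17) fit y≡23x+3 (mod 26); the inverse of 23 mod 26 is 17. Treating letters as 0–25, the rule is x ↦ 23x + 3 (mod 26).
Undoing it on tdcne: t(19)→17·(19−3)≡12=m; d(3)→17·(3−3)≡0=a; c(2)→17·(2−3)≡9=j; n(13)→17·(13−3)≡14=o; e(4)→17·(4−3)≡17=r (all mod 26).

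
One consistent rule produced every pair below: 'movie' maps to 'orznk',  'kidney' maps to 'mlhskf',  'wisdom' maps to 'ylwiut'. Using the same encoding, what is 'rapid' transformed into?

In movie: m→o is +2, o→r is +3, v→z is +4, i→n is +5 — the shift increases by 1 each position. The shift increases by 1 at each position, starting from +2: 2, 3, 4, ….
On rapid: r+2=t, a+3=d, p+4=t, i+5=n, d+6=j.

tdtnj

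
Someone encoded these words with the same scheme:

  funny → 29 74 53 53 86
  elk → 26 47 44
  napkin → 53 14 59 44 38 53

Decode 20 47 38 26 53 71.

client

f(#6)→29 and u(#21)→74: differences scale by 3, so n = 3·pos + 11. With a=1..z=26, the number is 3·pos + 11.
Decoding 20 47 38 26 53 71: 20→(20−11)÷3=3=c, 47→(47−11)÷3=12=l, 38→(38−11)÷3=9=i, 26→(26−11)÷3=5=e, 53→(53−11)÷3=14=n, 71→(71−11)÷3=20=t.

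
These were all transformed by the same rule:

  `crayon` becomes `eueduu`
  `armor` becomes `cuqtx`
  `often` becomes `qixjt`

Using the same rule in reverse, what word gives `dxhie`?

In crayon: c→e is +2, r→u is +3, a→e is +4, y→d is +5 — the shift increases by 1 each position. The shift increases by 1 at each position, starting from +2: 2, 3, 4, ….
Reversing it on dxhie: d−2=b, x−3=u, h−4=d, i−5=d, e−6=y.

buddy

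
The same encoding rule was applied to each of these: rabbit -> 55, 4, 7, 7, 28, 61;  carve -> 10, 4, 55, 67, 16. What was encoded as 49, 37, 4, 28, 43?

r(#18)→55 and a(#1)→4: differences scale by 3, so n = 3·pos + 1. The formula is n = 3×(alphabet index, a=1) + 1.
Reversing it on 49, 37, 4, 28, 43: 49→(49−1)÷3=16=p, 37→(37−1)÷3=12=l, 4→(4−1)÷3=1=a, 28→(28−1)÷3=9=i, 43→(43−1)÷3=14=n.

plain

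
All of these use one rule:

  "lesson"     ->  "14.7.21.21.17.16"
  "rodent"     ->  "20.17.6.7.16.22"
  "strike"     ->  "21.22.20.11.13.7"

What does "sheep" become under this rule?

l is letter #12 and maps to 14: an offset of 2. Letters become their 1-based position plus 2 (so a→3, b→4, …).
For sheep: s=19→21, h=8→10, e=5→7, e=5→7, p=16→18.

21.10.7.7.18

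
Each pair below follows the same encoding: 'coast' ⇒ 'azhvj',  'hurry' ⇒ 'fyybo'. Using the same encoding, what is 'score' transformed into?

The output letters match the input read backwards, each shifted +7: coast reversed is tsaoc. The word is reversed, then every letter is shifted forward by 7.
For score: reverse → erocs; then shift: e+7=l, r+7=y, o+7=v, c+7=j, s+7=z.

lyvjz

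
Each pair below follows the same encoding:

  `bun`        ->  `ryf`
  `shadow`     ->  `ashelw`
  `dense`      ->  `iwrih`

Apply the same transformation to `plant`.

xrept

The output letters match the input read backwards, each shifted +4: bun reversed is nub. Two steps: reverse the string, then apply a Caesar shift of +4.
For plant: reverse → tnalp; then shift: t+4=x, n+4=r, a+4=e, l+4=p, p+4=t.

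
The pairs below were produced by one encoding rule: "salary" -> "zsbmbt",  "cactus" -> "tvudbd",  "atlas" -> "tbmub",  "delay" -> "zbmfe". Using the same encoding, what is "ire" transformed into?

The output letters match the input read backwards, each shifted +1: salary reversed is yralas. Two steps: reverse the string, then apply a Caesar shift of +1.
Applying it to ire: reverse → eri; then shift: e+1=f, r+1=s, i+1=j.

fsj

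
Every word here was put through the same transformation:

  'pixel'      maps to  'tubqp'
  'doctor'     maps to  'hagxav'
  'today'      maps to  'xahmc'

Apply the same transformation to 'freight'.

The rule splits by letter class: vowels +12, consonants +4.
For freight: f(cons)+4=j, r(cons)+4=v, e(vowel)+12=q, i(vowel)+12=u, g(cons)+4=k, h(cons)+4=l, t(cons)+4=x.

jvquklx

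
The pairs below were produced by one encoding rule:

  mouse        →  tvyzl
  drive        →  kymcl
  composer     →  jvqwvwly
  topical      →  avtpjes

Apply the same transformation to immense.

Shifts by position in mouse: pos 0: m→t (+7), pos 1: o→v (+7), pos 2: u→y (+4), pos 3: s→z (+7), pos 4: e→l (+7) — repeating every 3. A repeating key of period 3 is used — shifts +7, +7, +4 over and over.
Applying it to immense: i+7=p, m+7=t, m+4=q, e+7=l, n+7=u, s+4=w, e+7=l.

ptqluwl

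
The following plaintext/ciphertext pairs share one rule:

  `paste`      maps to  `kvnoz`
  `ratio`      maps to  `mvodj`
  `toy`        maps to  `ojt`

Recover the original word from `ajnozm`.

Compare letters: p→k is +21, a→v is +21, s→n is +21 — a constant shift. Every letter moves 21 places later in the alphabet, wrapping around z→a.
Reversing it on ajnozm: a−21=f, j−21=o, n−21=s, o−21=t, z−21=e, m−21=r.

foster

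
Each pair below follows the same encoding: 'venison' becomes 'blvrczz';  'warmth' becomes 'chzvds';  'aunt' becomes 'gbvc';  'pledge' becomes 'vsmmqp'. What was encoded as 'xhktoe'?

In venison: v→b is +6, e→l is +7, n→v is +8, i→r is +9 — the shift increases by 1 each position. Letter i (0-indexed) is shifted by i+6, so successive shifts are 6, 7, 8, ….
Reversing it on xhktoe: x−6=r, h−7=a, k−8=c, t−9=k, o−10=e, e−11=t.

racket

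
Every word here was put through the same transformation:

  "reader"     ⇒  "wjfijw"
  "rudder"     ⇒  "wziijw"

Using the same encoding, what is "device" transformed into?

ijanhj

Compare letters: r→w is +5, e→j is +5, a→f is +5 — a constant shift. This is a Caesar cipher with shift 5.
On device: d+5=i, e+5=j, v+5=a, i+5=n, c+5=h, e+5=j.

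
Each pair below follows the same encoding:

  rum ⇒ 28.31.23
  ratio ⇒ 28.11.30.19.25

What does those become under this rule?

30.18.25.29.15

Letters become their 1-based position plus 10 (so a→11, b→12, …).
On those: t=20→30, h=8→18, o=15→25, s=19→29, e=5→15.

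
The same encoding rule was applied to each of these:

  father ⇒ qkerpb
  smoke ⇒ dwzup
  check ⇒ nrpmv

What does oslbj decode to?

Shifts by position in father: pos 0: f→q (+11), pos 1: a→k (+10), pos 2: t→e (+11), pos 3: h→r (+10) — repeating every 2. It's a Vigenère-style cipher with numeric key [11,10]: position i shifts by key[i mod 2].
Decoding oslbj: o−11=d, s−10=i, l−11=a, b−10=r, j−11=y.

diary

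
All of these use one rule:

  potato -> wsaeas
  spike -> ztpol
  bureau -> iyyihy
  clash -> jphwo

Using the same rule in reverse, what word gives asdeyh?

toward

The shifts repeat in a cycle of length 2: positions 0,1,… shift by +7, +4, then the pattern repeats.
Undoing it on asdeyh: a−7=t, s−4=o, d−7=w, e−4=a, y−7=r, h−4=d.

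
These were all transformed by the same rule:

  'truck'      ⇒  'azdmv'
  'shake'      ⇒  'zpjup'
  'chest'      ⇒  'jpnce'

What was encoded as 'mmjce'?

feast

In truck: t→a is +7, r→z is +8, u→d is +9, c→m is +10 — the shift increases by 1 each position. Letter i (0-indexed) is shifted by i+7, so successive shifts are 7, 8, 9, ….
Undoing it on mmjce: m−7=f, m−8=e, j−9=a, c−10=s, e−11=t.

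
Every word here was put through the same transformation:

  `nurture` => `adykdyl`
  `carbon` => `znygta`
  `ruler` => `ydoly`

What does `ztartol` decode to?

n(13)→a(0) and u(20)→d(3) fit y≡19x+13 (mod 26); the inverse of 19 mod 26 is 11. Treating letters as 0–25, the rule is x ↦ 19x + 13 (mod 26).
Undoing it on ztartol: z(25)→11·(25−13)≡2=c; t(19)→11·(19−13)≡14=o; a(0)→11·(0−13)≡13=n; r(17)→11·(17−13)≡18=s; t(19)→11·(19−13)≡14=o; o(14)→11·(14−13)≡11=l; l(11)→11·(11−13)≡4=e (all mod 26).

console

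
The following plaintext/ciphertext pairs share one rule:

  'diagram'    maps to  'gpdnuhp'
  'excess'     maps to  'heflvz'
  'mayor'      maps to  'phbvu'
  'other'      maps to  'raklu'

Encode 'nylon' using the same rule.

It's a Vigenère-style cipher with numeric key [3,7]: position i shifts by key[i mod 2].
On nylon: n+3=q, y+7=f, l+3=o, o+7=v, n+3=q.

qfovq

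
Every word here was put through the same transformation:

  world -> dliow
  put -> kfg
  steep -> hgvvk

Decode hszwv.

shade

Each pair mirrors across the alphabet (w↔d, o↔l, r↔i): positions sum to 25. Letters are reflected about the middle of the alphabet (position → 25−position): Atbash.
Undoing it on hszwv: h↔s, s↔h, z↔a, w↔d, v↔e.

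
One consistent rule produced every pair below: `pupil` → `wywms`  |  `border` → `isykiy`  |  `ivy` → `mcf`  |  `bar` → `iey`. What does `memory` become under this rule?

The shift depends on letter class: consonant p→w is +7, but vowel u→y is +4. Two shifts are in play — +4 for a/e/i/o/u, +7 for every other letter.
On memory: m(cons)+7=t, e(vowel)+4=i, m(cons)+7=t, o(vowel)+4=s, r(cons)+7=y, y(cons)+7=f.

titsyf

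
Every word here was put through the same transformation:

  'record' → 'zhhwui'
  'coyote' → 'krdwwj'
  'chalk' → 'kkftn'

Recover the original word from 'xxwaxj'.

It's a Vigenère-style cipher with numeric key [8,3,5]: position i shifts by key[i mod 3].
Reversing it on xxwaxj: x−8=p, x−3=u, w−5=r, a−8=s, x−3=u, j−5=e.

pursue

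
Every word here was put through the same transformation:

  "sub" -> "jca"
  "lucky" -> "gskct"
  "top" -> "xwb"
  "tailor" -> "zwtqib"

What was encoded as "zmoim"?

eager

The output letters match the input read backwards, each shifted +8: sub reversed is bus. Read the word backwards and shift each letter +8.
Undoing it on zmoim: shift back: z−8=r, m−8=e, o−8=g, i−8=a, m−8=e → regae; then reverse → eager.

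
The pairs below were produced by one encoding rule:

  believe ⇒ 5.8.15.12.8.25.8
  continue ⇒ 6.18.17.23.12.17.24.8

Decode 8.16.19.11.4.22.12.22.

b is letter #2 and maps to 5: an offset of 3. The number is (letter's place in the alphabet, a=1) + 3.
Reversing it on 8.16.19.11.4.22.12.22: 8→(8−3)÷1=5=e, 16→(16−3)÷1=13=m, 19→(19−3)÷1=16=p, 11→(11−3)÷1=8=h, 4→(4−3)÷1=1=a, 22→(22−3)÷1=19=s, 12→(12−3)÷1=9=i, 22→(22−3)÷1=19=s.

emphasis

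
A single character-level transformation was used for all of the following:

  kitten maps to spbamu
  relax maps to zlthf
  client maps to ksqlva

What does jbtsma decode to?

Shifts by position in kitten: pos 0: k→s (+8), pos 1: i→p (+7), pos 2: t→b (+8), pos 3: t→a (+7) — repeating every 2. The shifts repeat in a cycle of length 2: positions 0,1,… shift by +8, +7, then the pattern repeats.
Decoding jbtsma: j−8=b, b−7=u, t−8=l, s−7=l, m−8=e, a−7=t.

bullet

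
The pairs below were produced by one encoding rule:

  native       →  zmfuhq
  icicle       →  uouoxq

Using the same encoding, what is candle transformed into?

Compare letters: n→z is +12, a→m is +12, t→f is +12 — a constant shift. Every letter moves 12 places later in the alphabet, wrapping around z→a.
Applying it to candle: c+12=o, a+12=m, n+12=z, d+12=p, l+12=x, e+12=q.

omzpxq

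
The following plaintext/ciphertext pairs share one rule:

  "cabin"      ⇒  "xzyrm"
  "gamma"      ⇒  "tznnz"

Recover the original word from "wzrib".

dairy

Each letter is replaced by its mirror in the alphabet: a↔z, b↔y, c↔x, and so on (the Atbash cipher).
Undoing it on wzrib: w↔d, z↔a, r↔i, i↔r, b↔y.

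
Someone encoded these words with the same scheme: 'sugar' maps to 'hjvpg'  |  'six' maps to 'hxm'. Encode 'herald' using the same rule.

wtgpas

Compare letters: s→h is +15, u→j is +15, g→v is +15 — a constant shift. It's a constant shift of +15 (ROT15).
Applying it to herald: h+15=w, e+15=t, r+15=g, a+15=p, l+15=a, d+15=s.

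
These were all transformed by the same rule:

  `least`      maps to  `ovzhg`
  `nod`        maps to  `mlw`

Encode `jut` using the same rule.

Each pair mirrors across the alphabet (l↔o, e↔v, a↔z): positions sum to 25. Letters are reflected about the middle of the alphabet (position → 25−position): Atbash.
Applying it to jut: j↔q, u↔f, t↔g.

qfg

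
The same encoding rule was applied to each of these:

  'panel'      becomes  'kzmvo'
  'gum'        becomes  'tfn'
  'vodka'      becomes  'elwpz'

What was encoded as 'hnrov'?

Each pair mirrors across the alphabet (p↔k, a↔z, n↔m): positions sum to 25. Each letter is replaced by its mirror in the alphabet: a↔z, b↔y, c↔x, and so on (the Atbash cipher).
Reversing it on hnrov: h↔s, n↔m, r↔i, o↔l, v↔e.

smile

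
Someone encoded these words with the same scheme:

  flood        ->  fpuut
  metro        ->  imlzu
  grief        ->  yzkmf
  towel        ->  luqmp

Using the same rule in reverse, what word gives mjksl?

f(5)→f(5) and l(11)→p(15) fit y≡19x+14 (mod 26); the inverse of 19 mod 26 is 11. This is an affine cipher: with a=0,…,z=25, each position x becomes (19x+14) mod 26.
Decoding mjksl: m(12)→11·(12−14)≡4=e; j(9)→11·(9−14)≡23=x; k(10)→11·(10−14)≡8=i; s(18)→11·(18−14)≡18=s; l(11)→11·(11−14)≡19=t (all mod 26).

exist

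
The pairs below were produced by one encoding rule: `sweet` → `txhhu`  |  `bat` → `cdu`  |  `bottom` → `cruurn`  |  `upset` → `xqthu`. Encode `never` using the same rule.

ohwhs

The shift depends on letter class: consonant s→t is +1, but vowel e→h is +3. The rule splits by letter class: vowels +3, consonants +1.
For never: n(cons)+1=o, e(vowel)+3=h, v(cons)+1=w, e(vowel)+3=h, r(cons)+1=s.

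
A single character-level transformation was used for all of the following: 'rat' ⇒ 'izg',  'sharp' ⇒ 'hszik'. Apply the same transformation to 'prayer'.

kizbvi

Each letter is replaced by its mirror in the alphabet: a↔z, b↔y, c↔x, and so on (the Atbash cipher).
Applying it to prayer: p↔k, r↔i, a↔z, y↔b, e↔v, r↔i.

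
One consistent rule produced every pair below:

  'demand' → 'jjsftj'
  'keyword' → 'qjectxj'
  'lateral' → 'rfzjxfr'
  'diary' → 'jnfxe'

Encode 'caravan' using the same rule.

ifxfbft

Two shifts are in play — +5 for a/e/i/o/u, +6 for every other letter.
Applying it to caravan: c(cons)+6=i, a(vowel)+5=f, r(cons)+6=x, a(vowel)+5=f, v(cons)+6=b, a(vowel)+5=f, n(cons)+6=t.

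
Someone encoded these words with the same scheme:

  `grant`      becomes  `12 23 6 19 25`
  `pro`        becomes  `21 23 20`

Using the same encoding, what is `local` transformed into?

g is letter #7 and maps to 12: an offset of 5. The number is (letter's place in the alphabet, a=1) + 5.
For local: l=12→17, o=15→20, c=3→8, a=1→6, l=12→17.

17 20 8 6 17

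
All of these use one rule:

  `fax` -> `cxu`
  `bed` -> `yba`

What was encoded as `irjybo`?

lumber

Compare letters: f→c is +23, a→x is +23, x→u is +23 — a constant shift. Each letter is shifted forward by 23 in the alphabet (a Caesar shift of +23).
Decoding irjybo: i−23=l, r−23=u, j−23=m, y−23=b, b−23=e, o−23=r.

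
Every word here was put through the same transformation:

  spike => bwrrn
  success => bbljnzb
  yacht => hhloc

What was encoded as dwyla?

Shifts by position in spike: pos 0: s→b (+9), pos 1: p→w (+7), pos 2: i→r (+9), pos 3: k→r (+7) — repeating every 2. The shifts repeat in a cycle of length 2: positions 0,1,… shift by +9, +7, then the pattern repeats.
Reversing it on dwyla: d−9=u, w−7=p, y−9=p, l−7=e, a−9=r.

upper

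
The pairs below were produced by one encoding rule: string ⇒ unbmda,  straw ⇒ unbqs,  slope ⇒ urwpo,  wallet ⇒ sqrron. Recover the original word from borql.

Treating letters as 0–25, the rule is x ↦ 19x + 16 (mod 26).
Reversing it on borql: b(1)→11·(1−16)≡17=r; o(14)→11·(14−16)≡4=e; r(17)→11·(17−16)≡11=l; q(16)→11·(16−16)≡0=a; l(11)→11·(11−16)≡23=x (all mod 26).

relax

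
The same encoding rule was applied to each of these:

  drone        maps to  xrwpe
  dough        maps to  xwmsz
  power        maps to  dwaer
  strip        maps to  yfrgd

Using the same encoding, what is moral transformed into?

iwrcb

d(3)→x(23) and r(17)→r(17) fit y≡7x+2 (mod 26); the inverse of 7 mod 26 is 15. This is an affine cipher: with a=0,…,z=25, each position x becomes (7x+2) mod 26.
Applying it to moral: m(12)→7·12+2≡8=i; o(14)→7·14+2≡22=w; r(17)→7·17+2≡17=r; a(0)→7·0+2≡2=c; l(11)→7·11+2≡1=b (all mod 26).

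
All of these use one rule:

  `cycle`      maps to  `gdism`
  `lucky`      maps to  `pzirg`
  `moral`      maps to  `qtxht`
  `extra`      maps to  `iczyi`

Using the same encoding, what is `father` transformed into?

Letter i (0-indexed) is shifted by i+4, so successive shifts are 4, 5, 6, ….
Applying it to father: f+4=j, a+5=f, t+6=z, h+7=o, e+8=m, r+9=a.

jfzoma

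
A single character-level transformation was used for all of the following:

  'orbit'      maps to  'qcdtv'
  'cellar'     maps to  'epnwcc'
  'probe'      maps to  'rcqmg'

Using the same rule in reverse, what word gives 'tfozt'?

rumor

Shifts by position in orbit: pos 0: o→q (+2), pos 1: r→c (+11), pos 2: b→d (+2), pos 3: i→t (+11) — repeating every 2. The shifts repeat in a cycle of length 2: positions 0,1,… shift by +2, +11, then the pattern repeats.
Reversing it on tfozt: t−2=r, f−11=u, o−2=m, z−11=o, t−2=r.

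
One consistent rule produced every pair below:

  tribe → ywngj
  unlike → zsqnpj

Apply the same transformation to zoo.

It's a constant shift of +5 (ROT5).
On zoo: z+5=e, o+5=t, o+5=t.

ett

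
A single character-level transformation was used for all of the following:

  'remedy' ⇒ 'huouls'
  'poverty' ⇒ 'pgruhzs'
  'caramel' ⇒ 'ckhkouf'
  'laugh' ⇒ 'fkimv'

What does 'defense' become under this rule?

luduxqu

This is an affine cipher: with a=0,…,z=25, each position x becomes (9x+10) mod 26.
Applying it to defense: d(3)→9·3+10≡11=l; e(4)→9·4+10≡20=u; f(5)→9·5+10≡3=d; e(4)→9·4+10≡20=u; n(13)→9·13+10≡23=x; s(18)→9·18+10≡16=q; e(4)→9·4+10≡20=u (all mod 26).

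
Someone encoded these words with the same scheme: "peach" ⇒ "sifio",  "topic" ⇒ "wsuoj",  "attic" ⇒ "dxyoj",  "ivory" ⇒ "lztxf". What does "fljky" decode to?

cheer

The shift increases by 1 at each position, starting from +3: 3, 4, 5, ….
Reversing it on fljky: f−3=c, l−4=h, j−5=e, k−6=e, y−7=r.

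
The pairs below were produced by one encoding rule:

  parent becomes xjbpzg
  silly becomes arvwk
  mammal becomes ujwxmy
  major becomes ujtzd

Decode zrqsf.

Each letter shifts forward by (position + 8), i.e. 8, 9, 10, … — the shift grows by one for each successive letter.
Undoing it on zrqsf: z−8=r, r−9=i, q−10=g, s−11=h, f−12=t.

right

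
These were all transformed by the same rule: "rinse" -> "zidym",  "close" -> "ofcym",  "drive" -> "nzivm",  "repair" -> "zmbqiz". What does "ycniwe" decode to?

sodium

r(17)→z(25) and i(8)→i(8) fit y≡25x+16 (mod 26); the inverse of 25 mod 26 is 25. Each letter's alphabet position (a=0..z=25) is mapped through 25·x+16 mod 26 — an affine cipher.
Decoding ycniwe: y(24)→25·(24−16)≡18=s; c(2)→25·(2−16)≡14=o; n(13)→25·(13−16)≡3=d; i(8)→25·(8−16)≡8=i; w(22)→25·(22−16)≡20=u; e(4)→25·(4−16)≡12=m (all mod 26).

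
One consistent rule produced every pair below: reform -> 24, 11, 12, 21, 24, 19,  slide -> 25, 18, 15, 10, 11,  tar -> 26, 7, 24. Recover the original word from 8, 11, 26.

r is letter #18 and maps to 24: an offset of 6. Letters become their 1-based position plus 6 (so a→7, b→8, …).
Undoing it on 8, 11, 26: 8→(8−6)÷1=2=b, 11→(11−6)÷1=5=e, 26→(26−6)÷1=20=t.

bet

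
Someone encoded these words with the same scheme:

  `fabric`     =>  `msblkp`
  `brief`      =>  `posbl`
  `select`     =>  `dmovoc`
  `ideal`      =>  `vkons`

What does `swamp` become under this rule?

zwkgc

The output letters match the input read backwards, each shifted +10: fabric reversed is cirbaf. Two steps: reverse the string, then apply a Caesar shift of +10.
On swamp: reverse → pmaws; then shift: p+10=z, m+10=w, a+10=k, w+10=g, s+10=c.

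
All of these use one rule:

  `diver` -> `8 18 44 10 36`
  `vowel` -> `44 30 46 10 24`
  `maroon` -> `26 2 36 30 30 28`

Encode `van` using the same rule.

With a=1..z=26, the number is 2·pos.
For van: v=22→44, a=1→2, n=14→28.

44 2 28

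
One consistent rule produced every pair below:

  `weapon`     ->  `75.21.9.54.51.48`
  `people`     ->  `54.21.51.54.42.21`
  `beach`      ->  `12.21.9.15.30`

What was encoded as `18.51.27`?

w(#23)→75 and e(#5)→21: differences scale by 3, so n = 3·pos + 6. With a=1..z=26, the number is 3·pos + 6.
Undoing it on 18.51.27: 18→(18−6)÷3=4=d, 51→(51−6)÷3=15=o, 27→(27−6)÷3=7=g.

dog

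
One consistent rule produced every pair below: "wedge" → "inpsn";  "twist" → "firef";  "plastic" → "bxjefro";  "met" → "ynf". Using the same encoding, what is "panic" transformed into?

bjzro

The shift depends on letter class: consonant w→i is +12, but vowel e→n is +9. Vowels shift forward by 9 and consonants shift forward by 12.
Applying it to panic: p(cons)+12=b, a(vowel)+9=j, n(cons)+12=z, i(vowel)+9=r, c(cons)+12=o.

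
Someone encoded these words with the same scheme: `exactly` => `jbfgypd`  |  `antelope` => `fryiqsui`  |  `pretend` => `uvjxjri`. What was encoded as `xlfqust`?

Shifts by position in exactly: pos 0: e→j (+5), pos 1: x→b (+4), pos 2: a→f (+5), pos 3: c→g (+4) — repeating every 2. A repeating key of period 2 is used — shifts +5, +4 over and over.
Decoding xlfqust: x−5=s, l−4=h, f−5=a, q−4=m, u−5=p, s−4=o, t−5=o.

shampoo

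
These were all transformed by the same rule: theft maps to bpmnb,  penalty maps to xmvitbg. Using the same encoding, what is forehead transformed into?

Compare letters: t→b is +8, h→p is +8, e→m is +8 — a constant shift. This is a Caesar cipher with shift 8.
Applying it to forehead: f+8=n, o+8=w, r+8=z, e+8=m, h+8=p, e+8=m, a+8=i, d+8=l.

nwzmpmil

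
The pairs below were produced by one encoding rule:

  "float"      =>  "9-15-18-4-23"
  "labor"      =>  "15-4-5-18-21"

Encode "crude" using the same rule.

6-21-24-7-8

f is letter #6 and maps to 9: an offset of 3. Letters become their 1-based position plus 3 (so a→4, b→5, …).
For crude: c=3→6, r=18→21, u=21→24, d=4→7, e=5→8.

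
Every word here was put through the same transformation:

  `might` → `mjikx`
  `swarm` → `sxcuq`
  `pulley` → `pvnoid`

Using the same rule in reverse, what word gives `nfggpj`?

In might: m→m is +0, i→j is +1, g→i is +2, h→k is +3 — the shift increases by 1 each position. Each letter shifts forward by its position index (0, 1, 2, …) — the shift grows by one for each successive letter.
Undoing it on nfggpj: n−0=n, f−1=e, g−2=e, g−3=d, p−4=l, j−5=e.

needle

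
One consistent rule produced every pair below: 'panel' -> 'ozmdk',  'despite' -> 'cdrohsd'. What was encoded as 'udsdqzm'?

veteran

Every letter moves 25 places later in the alphabet, wrapping around z→a.
Decoding udsdqzm: u−25=v, d−25=e, s−25=t, d−25=e, q−25=r, z−25=a, m−25=n.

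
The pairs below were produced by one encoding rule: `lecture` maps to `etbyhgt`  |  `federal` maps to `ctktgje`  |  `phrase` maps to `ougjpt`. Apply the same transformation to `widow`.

l(11)→e(4) and e(4)→t(19) fit y≡9x+9 (mod 26); the inverse of 9 mod 26 is 3. Each letter's alphabet position (a=0..z=25) is mapped through 9·x+9 mod 26 — an affine cipher.
On widow: w(22)→9·22+9≡25=z; i(8)→9·8+9≡3=d; d(3)→9·3+9≡10=k; o(14)→9·14+9≡5=f; w(22)→9·22+9≡25=z (all mod 26).

zdkfz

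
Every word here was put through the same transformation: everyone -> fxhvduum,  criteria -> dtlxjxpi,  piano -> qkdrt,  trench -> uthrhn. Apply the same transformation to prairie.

qtdmwol

Letter i (0-indexed) is shifted by i+1, so successive shifts are 1, 2, 3, ….
Applying it to prairie: p+1=q, r+2=t, a+3=d, i+4=m, r+5=w, i+6=o, e+7=l.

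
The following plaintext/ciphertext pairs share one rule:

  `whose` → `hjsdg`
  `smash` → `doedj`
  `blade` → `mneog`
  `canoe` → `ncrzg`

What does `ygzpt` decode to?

never

Shifts by position in whose: pos 0: w→h (+11), pos 1: h→j (+2), pos 2: o→s (+4), pos 3: s→d (+11), pos 4: e→g (+2) — repeating every 3. A repeating key of period 3 is used — shifts +11, +2, +4 over and over.
Decoding ygzpt: y−11=n, g−2=e, z−4=v, p−11=e, t−2=r.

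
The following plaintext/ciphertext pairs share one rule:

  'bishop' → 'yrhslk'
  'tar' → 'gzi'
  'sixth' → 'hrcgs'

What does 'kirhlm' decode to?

prison

Each pair mirrors across the alphabet (b↔y, i↔r, s↔h): positions sum to 25. This is the alphabet-reversal cipher (Atbash): a becomes z, b becomes y, etc.
Decoding kirhlm: k↔p, i↔r, r↔i, h↔s, l↔o, m↔n.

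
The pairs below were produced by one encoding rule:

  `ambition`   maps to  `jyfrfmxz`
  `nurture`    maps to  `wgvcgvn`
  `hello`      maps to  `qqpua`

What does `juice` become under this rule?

Shifts by position in ambition: pos 0: a→j (+9), pos 1: m→y (+12), pos 2: b→f (+4), pos 3: i→r (+9), pos 4: t→f (+12), pos 5: i→m (+4) — repeating every 3. The shifts repeat in a cycle of length 3: positions 0,1,… shift by +9, +12, +4, then the pattern repeats.
Applying it to juice: j+9=s, u+12=g, i+4=m, c+9=l, e+12=q.

sgmlq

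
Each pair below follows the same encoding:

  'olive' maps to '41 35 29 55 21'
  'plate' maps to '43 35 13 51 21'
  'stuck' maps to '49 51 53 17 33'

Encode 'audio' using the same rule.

13 53 19 29 41

o(#15)→41 and l(#12)→35: differences scale by 2, so n = 2·pos + 11. The formula is n = 2×(alphabet index, a=1) + 11.
On audio: a=1→13, u=21→53, d=4→19, i=9→29, o=15→41.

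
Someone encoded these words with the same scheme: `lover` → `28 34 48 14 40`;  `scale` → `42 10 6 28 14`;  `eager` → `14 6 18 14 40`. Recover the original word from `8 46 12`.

bud

l(#12)→28 and o(#15)→34: differences scale by 2, so n = 2·pos + 4. Each letter becomes 2×(its alphabet position, a=1..z=26) + 4.
Reversing it on 8 46 12: 8→(8−4)÷2=2=b, 46→(46−4)÷2=21=u, 12→(12−4)÷2=4=d.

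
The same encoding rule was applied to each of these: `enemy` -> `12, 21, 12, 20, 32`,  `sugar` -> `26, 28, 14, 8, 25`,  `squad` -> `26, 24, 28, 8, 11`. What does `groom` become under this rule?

14, 25, 22, 22, 20

Each letter is replaced by its alphabet position (a=1..z=26) + 7.
Applying it to groom: g=7→14, r=18→25, o=15→22, o=15→22, m=13→20.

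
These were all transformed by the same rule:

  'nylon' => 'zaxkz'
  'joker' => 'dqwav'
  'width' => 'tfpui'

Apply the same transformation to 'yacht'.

ftomk

The output letters match the input read backwards, each shifted +12: nylon reversed is nolyn. Two steps: reverse the string, then apply a Caesar shift of +12.
On yacht: reverse → thcay; then shift: t+12=f, h+12=t, c+12=o, a+12=m, y+12=k.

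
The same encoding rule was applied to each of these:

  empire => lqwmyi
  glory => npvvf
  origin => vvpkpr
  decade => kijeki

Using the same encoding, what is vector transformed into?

Shifts by position in empire: pos 0: e→l (+7), pos 1: m→q (+4), pos 2: p→w (+7), pos 3: i→m (+4) — repeating every 2. The shifts repeat in a cycle of length 2: positions 0,1,… shift by +7, +4, then the pattern repeats.
For vector: v+7=c, e+4=i, c+7=j, t+4=x, o+7=v, r+4=v.

cijxvv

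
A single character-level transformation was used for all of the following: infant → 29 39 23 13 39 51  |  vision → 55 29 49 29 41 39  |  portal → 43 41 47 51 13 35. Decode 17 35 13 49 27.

i(#9)→29 and n(#14)→39: differences scale by 2, so n = 2·pos + 11. The formula is n = 2×(alphabet index, a=1) + 11.
Decoding 17 35 13 49 27: 17→(17−11)÷2=3=c, 35→(35−11)÷2=12=l, 13→(13−11)÷2=1=a, 49→(49−11)÷2=19=s, 27→(27−11)÷2=8=h.

clash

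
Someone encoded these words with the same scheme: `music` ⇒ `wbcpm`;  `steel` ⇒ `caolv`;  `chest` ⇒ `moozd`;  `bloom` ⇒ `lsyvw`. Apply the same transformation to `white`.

gosao

The shifts repeat in a cycle of length 2: positions 0,1,… shift by +10, +7, then the pattern repeats.
On white: w+10=g, h+7=o, i+10=s, t+7=a, e+10=o.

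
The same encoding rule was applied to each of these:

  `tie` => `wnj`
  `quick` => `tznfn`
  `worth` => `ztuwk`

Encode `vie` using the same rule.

ynj

The shift depends on letter class: consonant t→w is +3, but vowel i→n is +5. Vowels shift forward by 5 and consonants shift forward by 3.
On vie: v(cons)+3=y, i(vowel)+5=n, e(vowel)+5=j.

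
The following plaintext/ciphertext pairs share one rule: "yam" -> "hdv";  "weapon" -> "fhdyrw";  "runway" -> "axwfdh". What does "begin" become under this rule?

Two shifts are in play — +3 for a/e/i/o/u, +9 for every other letter.
Applying it to begin: b(cons)+9=k, e(vowel)+3=h, g(cons)+9=p, i(vowel)+3=l, n(cons)+9=w.

khplw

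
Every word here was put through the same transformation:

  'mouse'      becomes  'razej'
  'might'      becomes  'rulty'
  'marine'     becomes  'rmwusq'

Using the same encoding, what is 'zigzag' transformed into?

The shifts repeat in a cycle of length 2: positions 0,1,… shift by +5, +12, then the pattern repeats.
Applying it to zigzag: z+5=e, i+12=u, g+5=l, z+12=l, a+5=f, g+12=s.

eullfs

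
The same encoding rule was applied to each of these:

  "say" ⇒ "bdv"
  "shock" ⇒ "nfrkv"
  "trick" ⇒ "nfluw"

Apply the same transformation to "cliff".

The output letters match the input read backwards, each shifted +3: say reversed is yas. Read the word backwards and shift each letter +3.
On cliff: reverse → ffilc; then shift: f+3=i, f+3=i, i+3=l, l+3=o, c+3=f.

iilof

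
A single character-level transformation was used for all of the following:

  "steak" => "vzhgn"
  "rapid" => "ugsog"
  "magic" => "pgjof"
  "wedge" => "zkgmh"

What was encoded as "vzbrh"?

style

Shifts by position in steak: pos 0: s→v (+3), pos 1: t→z (+6), pos 2: e→h (+3), pos 3: a→g (+6) — repeating every 2. It's a Vigenère-style cipher with numeric key [3,6]: position i shifts by key[i mod 2].
Undoing it on vzbrh: v−3=s, z−6=t, b−3=y, r−6=l, h−3=e.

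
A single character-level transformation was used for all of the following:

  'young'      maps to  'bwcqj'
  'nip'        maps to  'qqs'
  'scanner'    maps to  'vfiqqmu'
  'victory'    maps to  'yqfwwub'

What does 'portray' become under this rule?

swuwuib

The shift depends on letter class: consonant y→b is +3, but vowel o→w is +8. Vowels shift forward by 8 and consonants shift forward by 3.
On portray: p(cons)+3=s, o(vowel)+8=w, r(cons)+3=u, t(cons)+3=w, r(cons)+3=u, a(vowel)+8=i, y(cons)+3=b.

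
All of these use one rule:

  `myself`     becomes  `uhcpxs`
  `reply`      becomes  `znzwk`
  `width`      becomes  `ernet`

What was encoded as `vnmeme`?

In myself: m→u is +8, y→h is +9, s→c is +10, e→p is +11 — the shift increases by 1 each position. The shift increases by 1 at each position, starting from +8: 8, 9, 10, ….
Reversing it on vnmeme: v−8=n, n−9=e, m−10=c, e−11=t, m−12=a, e−13=r.

nectar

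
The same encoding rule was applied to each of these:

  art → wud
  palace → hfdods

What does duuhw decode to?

terra

The output letters match the input read backwards, each shifted +3: art reversed is tra. Two steps: reverse the string, then apply a Caesar shift of +3.
Reversing it on duuhw: shift back: d−3=a, u−3=r, u−3=r, h−3=e, w−3=t → arret; then reverse → terra.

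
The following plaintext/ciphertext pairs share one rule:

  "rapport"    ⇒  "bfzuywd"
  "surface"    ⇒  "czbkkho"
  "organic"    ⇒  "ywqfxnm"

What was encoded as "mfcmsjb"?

Shifts by position in rapport: pos 0: r→b (+10), pos 1: a→f (+5), pos 2: p→z (+10), pos 3: p→u (+5) — repeating every 2. A repeating key of period 2 is used — shifts +10, +5 over and over.
Undoing it on mfcmsjb: m−10=c, f−5=a, c−10=s, m−5=h, s−10=i, j−5=e, b−10=r.

cashier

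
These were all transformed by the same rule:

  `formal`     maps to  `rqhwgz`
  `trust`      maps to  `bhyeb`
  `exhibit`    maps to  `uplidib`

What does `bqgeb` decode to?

f(5)→r(17) and o(14)→q(16) fit y≡23x+6 (mod 26); the inverse of 23 mod 26 is 17. This is an affine cipher: with a=0,…,z=25, each position x becomes (23x+6) mod 26.
Decoding bqgeb: b(1)→17·(1−6)≡19=t; q(16)→17·(16−6)≡14=o; g(6)→17·(6−6)≡0=a; e(4)→17·(4−6)≡18=s; b(1)→17·(1−6)≡19=t (all mod 26).

toast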